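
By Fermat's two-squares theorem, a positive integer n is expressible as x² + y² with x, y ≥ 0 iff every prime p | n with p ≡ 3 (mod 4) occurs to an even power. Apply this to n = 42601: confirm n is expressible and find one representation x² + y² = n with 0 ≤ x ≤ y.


Step 1: Factor n = 42601 = 13 · 29 · 113.
Step 2: Check the mod-4 condition on each prime factor: 13 ≡ 1 (mod 4), exponent 1; 29 ≡ 1 (mod 4), exponent 1; 113 ≡ 1 (mod 4), exponent 1.
All primes ≡ 3 (mod 4) appear to even exponent (or don't appear), so by the two-squares theorem n IS expressible as a sum of two squares.
Step 3: Build a representation. Here n = 13 · 29 · 113 is a product of primes ≡ 1 (mod 4). Each prime p ≡ 1 (mod 4) is itself a sum of two squares; find a² by testing p − a² for a perfect square:
  13: 13 − 1² = 12, 13 − 2² = 9 = 3² ⇒ 13 = 2² + 3².
  29: 29 − 1² = 28, 29 − 2² = 25 = 5² ⇒ 29 = 2² + 5².
  113: 113 − 1² = 112, 113 − 2² = 109, 113 − 3² = 104, 113 − 4² = 97, 113 − 5² = 88, 113 − 6² = 77, 113 − 7² = 64 = 8² ⇒ 113 = 7² + 8².
  Combine using the Brahmagupta–Fibonacci identity (a² + b²)(c² + d²) = (ac − bd)² + (ad + bc)² = (ac + bd)² + (ad − bc)²:
  13 · 29 = 377: from (2² + 3²)(2² + 5²), take (2·2 − 3·5, 2·5 + 3·2) = (4 − 15, 10 + 6) = (-11, 16); dropping signs (only squares matter) gives (11, 16); check 11² + 16² = 121 + 256 = 377 ✓.
  377 · 113 = 42601: from (11² + 16²)(7² + 8²), take (11·7 − 16·8, 11·8 + 16·7) = (77 − 128, 88 + 112) = (-51, 200); dropping signs (only squares matter) gives (51, 200); check 51² + 200² = 2601 + 40000 = 42601 ✓.
Step 4: Order so x ≤ y and verify: 51² + 200² = 2601 + 40000 = 42601 = n. ✓

n = 42601 = 51² + 200² (one valid representation with x ≤ y).


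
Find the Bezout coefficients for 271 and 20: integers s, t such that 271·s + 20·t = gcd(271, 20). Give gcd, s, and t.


Euclidean algorithm on (271, 20) — divide until remainder is 0:
  271 = 13 · 20 + 11
  20 = 1 · 11 + 9
  11 = 1 · 9 + 2
  9 = 4 · 2 + 1
  2 = 2 · 1 + 0
gcd(271, 20) = 1.
Track Bezout coefficients alongside the remainders: start with r₀ = 271 = a·1 + b·0 (s = 1, t = 0) and r₁ = 20 = a·0 + b·1 (s = 0, t = 1); each new remainder r_{k+1} = r_{k-1} − q_k·r_k inherits s_{k+1} = s_{k-1} − q_k·s_k, t_{k+1} = t_{k-1} − q_k·t_k, so r_k = a·s_k + b·t_k at every step:
  q = 13: r = 11, s = 1 − 13·0 = 1, t = 0 − 13·1 = -13  (check: 271·1 + 20·(-13) = 11)
  q = 1: r = 9, s = 0 − 1·1 = -1, t = 1 − 1·(-13) = 14  (check: 271·(-1) + 20·14 = 9)
  q = 1: r = 2, s = 1 − 1·(-1) = 2, t = -13 − 1·14 = -27  (check: 271·2 + 20·(-27) = 2)
  q = 4: r = 1, s = -1 − 4·2 = -9, t = 14 − 4·(-27) = 122  (check: 271·(-9) + 20·122 = 1)
The row with r = 1 (the gcd) gives the Bezout coefficients s = -9, t = 122.
Result: 271 · (-9) + 20 · (122) = 1.

gcd(271, 20) = 1; s = -9, t = 122 (check: 271·(-9) + 20·122 = 1).


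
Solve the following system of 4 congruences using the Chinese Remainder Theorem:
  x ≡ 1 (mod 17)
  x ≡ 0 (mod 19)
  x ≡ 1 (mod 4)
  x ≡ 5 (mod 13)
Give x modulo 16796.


Product of moduli M = 17 · 19 · 4 · 13 = 16796.
Merge one congruence at a time:
  Start: x ≡ 1 (mod 17).
  Combine with x ≡ 0 (mod 19); new modulus lcm = 323.
    Write x = 1 + 17·t and substitute into x ≡ 0 (mod 19): 17·t ≡ 0 − 1 = -1 (mod 19).
    Reduce coefficients mod 19: 17·t ≡ 18 (mod 19).
    The inverse of 17 mod 19 is 9 (since 17·9 = 153 = 8·19 + 1), so t ≡ 9·18 = 162 ≡ 10 (mod 19).
    Then x = 1 + 17·10 = 171, valid modulo lcm(17, 19) = 323: x ≡ 171 (mod 323).
  Combine with x ≡ 1 (mod 4); new modulus lcm = 1292.
    Write x = 171 + 323·t and substitute into x ≡ 1 (mod 4): 323·t ≡ 1 − 171 = -170 (mod 4).
    Reduce coefficients mod 4: 3·t ≡ 2 (mod 4).
    The inverse of 3 mod 4 is 3 (since 3·3 = 9 = 2·4 + 1), so t ≡ 3·2 = 6 ≡ 2 (mod 4).
    Then x = 171 + 323·2 = 817, valid modulo lcm(323, 4) = 1292: x ≡ 817 (mod 1292).
  Combine with x ≡ 5 (mod 13); new modulus lcm = 16796.
    Write x = 817 + 1292·t and substitute into x ≡ 5 (mod 13): 1292·t ≡ 5 − 817 = -812 (mod 13).
    Reduce coefficients mod 13: 5·t ≡ 7 (mod 13).
    The inverse of 5 mod 13 is 8 (since 5·8 = 40 = 3·13 + 1), so t ≡ 8·7 = 56 ≡ 4 (mod 13).
    Then x = 817 + 1292·4 = 5985, valid modulo lcm(1292, 13) = 16796: x ≡ 5985 (mod 16796).
Verify against each original: 5985 mod 17 = 1, 5985 mod 19 = 0, 5985 mod 4 = 1, 5985 mod 13 = 5.

x ≡ 5985 (mod 16796).


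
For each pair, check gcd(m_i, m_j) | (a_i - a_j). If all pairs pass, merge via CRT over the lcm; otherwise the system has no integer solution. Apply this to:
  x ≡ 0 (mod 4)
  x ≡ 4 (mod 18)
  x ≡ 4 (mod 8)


Moduli 4, 18, 8 are not pairwise coprime, so CRT works modulo lcm(m_i) when all pairwise compatibility conditions hold.
Pairwise compatibility: gcd(m_i, m_j) must divide a_i - a_j for every pair.
Merge one congruence at a time:
  Start: x ≡ 0 (mod 4).
  Combine with x ≡ 4 (mod 18): gcd(4, 18) = 2; 4 - 0 = 4, which IS divisible by 2, so compatible.
    Write x = 0 + 4·t and substitute into x ≡ 4 (mod 18): 4·t ≡ 4 − 0 = 4 (mod 18).
    Divide the congruence (and modulus) by g = 2: 2·t ≡ 2 (mod 9).
    The inverse of 2 mod 9 is 5 (since 2·5 = 10 = 1·9 + 1), so t ≡ 5·2 = 10 ≡ 1 (mod 9).
    Then x = 0 + 4·1 = 4, valid modulo lcm(4, 18) = 36: x ≡ 4 (mod 36).
  Combine with x ≡ 4 (mod 8): gcd(36, 8) = 4; 4 - 4 = 0, which IS divisible by 4, so compatible.
    Write x = 4 + 36·t and substitute into x ≡ 4 (mod 8): 36·t ≡ 4 − 4 = 0 (mod 8).
    Divide the congruence (and modulus) by g = 4: 9·t ≡ 0 (mod 2).
    Reduce coefficients mod 2: 1·t ≡ 0 (mod 2).
    So t ≡ 0 (mod 2).
    Then x = 4 + 36·0 = 4, valid modulo lcm(36, 8) = 72: x ≡ 4 (mod 72).
Verify: 4 mod 4 = 0, 4 mod 18 = 4, 4 mod 8 = 4.

x ≡ 4 (mod 72).


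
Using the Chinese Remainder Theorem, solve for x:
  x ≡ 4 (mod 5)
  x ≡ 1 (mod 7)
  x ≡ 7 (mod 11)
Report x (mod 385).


Moduli 5, 7, 11 are pairwise coprime; by CRT there is a unique solution modulo M = 5 · 7 · 11 = 385.
Solve pairwise, accumulating the modulus:
  Start with x ≡ 4 (mod 5).
  Combine with x ≡ 1 (mod 7): since gcd(5, 7) = 1, we get a unique residue mod 35.
    Write x = 4 + 5·t and substitute into x ≡ 1 (mod 7): 5·t ≡ 1 − 4 = -3 (mod 7).
    Reduce coefficients mod 7: 5·t ≡ 4 (mod 7).
    The inverse of 5 mod 7 is 3 (since 5·3 = 15 = 2·7 + 1), so t ≡ 3·4 = 12 ≡ 5 (mod 7).
    Then x = 4 + 5·5 = 29, valid modulo lcm(5, 7) = 35: x ≡ 29 (mod 35).
  Combine with x ≡ 7 (mod 11): since gcd(35, 11) = 1, we get a unique residue mod 385.
    Write x = 29 + 35·t and substitute into x ≡ 7 (mod 11): 35·t ≡ 7 − 29 = -22 (mod 11).
    Reduce coefficients mod 11: 2·t ≡ 0 (mod 11).
    The inverse of 2 mod 11 is 6 (since 2·6 = 12 = 1·11 + 1), so t ≡ 6·0 = 0 ≡ 0 (mod 11).
    Then x = 29 + 35·0 = 29, valid modulo lcm(35, 11) = 385: x ≡ 29 (mod 385).
Verify: 29 mod 5 = 4 ✓, 29 mod 7 = 1 ✓, 29 mod 11 = 7 ✓.

x ≡ 29 (mod 385).


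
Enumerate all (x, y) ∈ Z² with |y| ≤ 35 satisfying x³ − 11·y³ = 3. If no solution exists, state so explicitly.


The equation is x³ - 11y³ = 3. For fixed y, x³ = 11·y³ + 3, so a solution requires the RHS to be a perfect cube.
Strategy: iterate y from -35 to 35, compute RHS = 11·y³ + 3, and check whether it is a (positive or negative) perfect cube.
Check small values of y:
  y = 0: RHS = 3 is not a perfect cube.
  y = 1: RHS = 14 is not a perfect cube.
  y = -1: RHS = -8 = (-2)³ ⇒ x = -2 works.
  y = 2: RHS = 91 is not a perfect cube.
  y = -2: RHS = -85 is not a perfect cube.
  y = 3: RHS = 300 is not a perfect cube.
  y = -3: RHS = -294 is not a perfect cube.
Continuing the search up to |y| = 35 finds no further solutions beyond those listed.
Collected solutions: (-2, -1).

Solutions (with |y| ≤ 35): (-2, -1).


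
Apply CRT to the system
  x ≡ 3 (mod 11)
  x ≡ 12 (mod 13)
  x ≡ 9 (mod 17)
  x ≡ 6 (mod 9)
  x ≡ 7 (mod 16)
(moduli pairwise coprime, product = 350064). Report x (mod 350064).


Product of moduli M = 11 · 13 · 17 · 9 · 16 = 350064.
Merge one congruence at a time:
  Start: x ≡ 3 (mod 11).
  Combine with x ≡ 12 (mod 13); new modulus lcm = 143.
    Write x = 3 + 11·t and substitute into x ≡ 12 (mod 13): 11·t ≡ 12 − 3 = 9 (mod 13).
    The inverse of 11 mod 13 is 6 (since 11·6 = 66 = 5·13 + 1), so t ≡ 6·9 = 54 ≡ 2 (mod 13).
    Then x = 3 + 11·2 = 25, valid modulo lcm(11, 13) = 143: x ≡ 25 (mod 143).
  Combine with x ≡ 9 (mod 17); new modulus lcm = 2431.
    Write x = 25 + 143·t and substitute into x ≡ 9 (mod 17): 143·t ≡ 9 − 25 = -16 (mod 17).
    Reduce coefficients mod 17: 7·t ≡ 1 (mod 17).
    The inverse of 7 mod 17 is 5 (since 7·5 = 35 = 2·17 + 1), so t ≡ 5·1 = 5 ≡ 5 (mod 17).
    Then x = 25 + 143·5 = 740, valid modulo lcm(143, 17) = 2431: x ≡ 740 (mod 2431).
  Combine with x ≡ 6 (mod 9); new modulus lcm = 21879.
    Write x = 740 + 2431·t and substitute into x ≡ 6 (mod 9): 2431·t ≡ 6 − 740 = -734 (mod 9).
    Reduce coefficients mod 9: 1·t ≡ 4 (mod 9).
    So t ≡ 4 (mod 9).
    Then x = 740 + 2431·4 = 10464, valid modulo lcm(2431, 9) = 21879: x ≡ 10464 (mod 21879).
  Combine with x ≡ 7 (mod 16); new modulus lcm = 350064.
    Write x = 10464 + 21879·t and substitute into x ≡ 7 (mod 16): 21879·t ≡ 7 − 10464 = -10457 (mod 16).
    Reduce coefficients mod 16: 7·t ≡ 7 (mod 16).
    The inverse of 7 mod 16 is 7 (since 7·7 = 49 = 3·16 + 1), so t ≡ 7·7 = 49 ≡ 1 (mod 16).
    Then x = 10464 + 21879·1 = 32343, valid modulo lcm(21879, 16) = 350064: x ≡ 32343 (mod 350064).
Verify against each original: 32343 mod 11 = 3, 32343 mod 13 = 12, 32343 mod 17 = 9, 32343 mod 9 = 6, 32343 mod 16 = 7.

x ≡ 32343 (mod 350064).


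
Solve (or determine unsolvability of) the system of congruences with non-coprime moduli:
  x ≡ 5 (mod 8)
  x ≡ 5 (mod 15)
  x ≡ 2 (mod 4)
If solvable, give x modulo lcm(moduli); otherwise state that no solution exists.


Moduli 8, 15, 4 are not pairwise coprime, so CRT works modulo lcm(m_i) when all pairwise compatibility conditions hold.
Pairwise compatibility: gcd(m_i, m_j) must divide a_i - a_j for every pair.
Merge one congruence at a time:
  Start: x ≡ 5 (mod 8).
  Combine with x ≡ 5 (mod 15): gcd(8, 15) = 1; 5 - 5 = 0, which IS divisible by 1, so compatible.
    Write x = 5 + 8·t and substitute into x ≡ 5 (mod 15): 8·t ≡ 5 − 5 = 0 (mod 15).
    The inverse of 8 mod 15 is 2 (since 8·2 = 16 = 1·15 + 1), so t ≡ 2·0 = 0 ≡ 0 (mod 15).
    Then x = 5 + 8·0 = 5, valid modulo lcm(8, 15) = 120: x ≡ 5 (mod 120).
  Combine with x ≡ 2 (mod 4): gcd(120, 4) = 4, and 2 - 5 = -3 is NOT divisible by 4.
    ⇒ system is inconsistent (no integer solution).

No solution (the system is inconsistent).


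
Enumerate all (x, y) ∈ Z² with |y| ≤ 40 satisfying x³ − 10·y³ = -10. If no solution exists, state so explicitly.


The equation is x³ - 10y³ = -10. For fixed y, x³ = 10·y³ − 10, so a solution requires the RHS to be a perfect cube.
Strategy: iterate y from -40 to 40, compute RHS = 10·y³ − 10, and check whether it is a (positive or negative) perfect cube.
Check small values of y:
  y = 0: RHS = -10 is not a perfect cube.
  y = 1: RHS = 0 = (0)³ ⇒ x = 0 works.
  y = -1: RHS = -20 is not a perfect cube.
  y = 2: RHS = 70 is not a perfect cube.
  y = -2: RHS = -90 is not a perfect cube.
  y = 3: RHS = 260 is not a perfect cube.
  y = -3: RHS = -280 is not a perfect cube.
Continuing the search up to |y| = 40 finds no further solutions beyond those listed.
Collected solutions: (0, 1).

Solutions (with |y| ≤ 40): (0, 1).


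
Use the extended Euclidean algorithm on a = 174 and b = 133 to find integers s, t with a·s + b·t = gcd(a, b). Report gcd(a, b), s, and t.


Euclidean algorithm on (174, 133) — divide until remainder is 0:
  174 = 1 · 133 + 41
  133 = 3 · 41 + 10
  41 = 4 · 10 + 1
  10 = 10 · 1 + 0
gcd(174, 133) = 1.
Track Bezout coefficients alongside the remainders: start with r₀ = 174 = a·1 + b·0 (s = 1, t = 0) and r₁ = 133 = a·0 + b·1 (s = 0, t = 1); each new remainder r_{k+1} = r_{k-1} − q_k·r_k inherits s_{k+1} = s_{k-1} − q_k·s_k, t_{k+1} = t_{k-1} − q_k·t_k, so r_k = a·s_k + b·t_k at every step:
  q = 1: r = 41, s = 1 − 1·0 = 1, t = 0 − 1·1 = -1  (check: 174·1 + 133·(-1) = 41)
  q = 3: r = 10, s = 0 − 3·1 = -3, t = 1 − 3·(-1) = 4  (check: 174·(-3) + 133·4 = 10)
  q = 4: r = 1, s = 1 − 4·(-3) = 13, t = -1 − 4·4 = -17  (check: 174·13 + 133·(-17) = 1)
The row with r = 1 (the gcd) gives the Bezout coefficients s = 13, t = -17.
Result: 174 · (13) + 133 · (-17) = 1.

gcd(174, 133) = 1; s = 13, t = -17 (check: 174·13 + 133·(-17) = 1).


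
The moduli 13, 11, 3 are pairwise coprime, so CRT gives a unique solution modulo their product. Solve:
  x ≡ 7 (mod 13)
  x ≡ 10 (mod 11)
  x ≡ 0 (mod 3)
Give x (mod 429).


Moduli 13, 11, 3 are pairwise coprime; by CRT there is a unique solution modulo M = 13 · 11 · 3 = 429.
Solve pairwise, accumulating the modulus:
  Start with x ≡ 7 (mod 13).
  Combine with x ≡ 10 (mod 11): since gcd(13, 11) = 1, we get a unique residue mod 143.
    Write x = 7 + 13·t and substitute into x ≡ 10 (mod 11): 13·t ≡ 10 − 7 = 3 (mod 11).
    Reduce coefficients mod 11: 2·t ≡ 3 (mod 11).
    The inverse of 2 mod 11 is 6 (since 2·6 = 12 = 1·11 + 1), so t ≡ 6·3 = 18 ≡ 7 (mod 11).
    Then x = 7 + 13·7 = 98, valid modulo lcm(13, 11) = 143: x ≡ 98 (mod 143).
  Combine with x ≡ 0 (mod 3): since gcd(143, 3) = 1, we get a unique residue mod 429.
    Write x = 98 + 143·t and substitute into x ≡ 0 (mod 3): 143·t ≡ 0 − 98 = -98 (mod 3).
    Reduce coefficients mod 3: 2·t ≡ 1 (mod 3).
    The inverse of 2 mod 3 is 2 (since 2·2 = 4 = 1·3 + 1), so t ≡ 2·1 = 2 ≡ 2 (mod 3).
    Then x = 98 + 143·2 = 384, valid modulo lcm(143, 3) = 429: x ≡ 384 (mod 429).
Verify: 384 mod 13 = 7 ✓, 384 mod 11 = 10 ✓, 384 mod 3 = 0 ✓.

x ≡ 384 (mod 429).


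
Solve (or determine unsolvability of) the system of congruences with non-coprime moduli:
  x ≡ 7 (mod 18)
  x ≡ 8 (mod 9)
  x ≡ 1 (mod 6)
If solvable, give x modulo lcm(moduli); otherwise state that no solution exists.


Moduli 18, 9, 6 are not pairwise coprime, so CRT works modulo lcm(m_i) when all pairwise compatibility conditions hold.
Pairwise compatibility: gcd(m_i, m_j) must divide a_i - a_j for every pair.
Merge one congruence at a time:
  Start: x ≡ 7 (mod 18).
  Combine with x ≡ 8 (mod 9): gcd(18, 9) = 9, and 8 - 7 = 1 is NOT divisible by 9.
    ⇒ system is inconsistent (no integer solution).

No solution (the system is inconsistent).


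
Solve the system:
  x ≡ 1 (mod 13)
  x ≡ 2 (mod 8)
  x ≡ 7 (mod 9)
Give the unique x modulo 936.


Moduli 13, 8, 9 are pairwise coprime; by CRT there is a unique solution modulo M = 13 · 8 · 9 = 936.
Solve pairwise, accumulating the modulus:
  Start with x ≡ 1 (mod 13).
  Combine with x ≡ 2 (mod 8): since gcd(13, 8) = 1, we get a unique residue mod 104.
    Write x = 1 + 13·t and substitute into x ≡ 2 (mod 8): 13·t ≡ 2 − 1 = 1 (mod 8).
    Reduce coefficients mod 8: 5·t ≡ 1 (mod 8).
    The inverse of 5 mod 8 is 5 (since 5·5 = 25 = 3·8 + 1), so t ≡ 5·1 = 5 ≡ 5 (mod 8).
    Then x = 1 + 13·5 = 66, valid modulo lcm(13, 8) = 104: x ≡ 66 (mod 104).
  Combine with x ≡ 7 (mod 9): since gcd(104, 9) = 1, we get a unique residue mod 936.
    Write x = 66 + 104·t and substitute into x ≡ 7 (mod 9): 104·t ≡ 7 − 66 = -59 (mod 9).
    Reduce coefficients mod 9: 5·t ≡ 4 (mod 9).
    The inverse of 5 mod 9 is 2 (since 5·2 = 10 = 1·9 + 1), so t ≡ 2·4 = 8 ≡ 8 (mod 9).
    Then x = 66 + 104·8 = 898, valid modulo lcm(104, 9) = 936: x ≡ 898 (mod 936).
Verify: 898 mod 13 = 1 ✓, 898 mod 8 = 2 ✓, 898 mod 9 = 7 ✓.

x ≡ 898 (mod 936).


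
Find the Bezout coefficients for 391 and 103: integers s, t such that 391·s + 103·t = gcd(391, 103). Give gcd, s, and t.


Euclidean algorithm on (391, 103) — divide until remainder is 0:
  391 = 3 · 103 + 82
  103 = 1 · 82 + 21
  82 = 3 · 21 + 19
  21 = 1 · 19 + 2
  19 = 9 · 2 + 1
  2 = 2 · 1 + 0
gcd(391, 103) = 1.
Track Bezout coefficients alongside the remainders: start with r₀ = 391 = a·1 + b·0 (s = 1, t = 0) and r₁ = 103 = a·0 + b·1 (s = 0, t = 1); each new remainder r_{k+1} = r_{k-1} − q_k·r_k inherits s_{k+1} = s_{k-1} − q_k·s_k, t_{k+1} = t_{k-1} − q_k·t_k, so r_k = a·s_k + b·t_k at every step:
  q = 3: r = 82, s = 1 − 3·0 = 1, t = 0 − 3·1 = -3  (check: 391·1 + 103·(-3) = 82)
  q = 1: r = 21, s = 0 − 1·1 = -1, t = 1 − 1·(-3) = 4  (check: 391·(-1) + 103·4 = 21)
  q = 3: r = 19, s = 1 − 3·(-1) = 4, t = -3 − 3·4 = -15  (check: 391·4 + 103·(-15) = 19)
  q = 1: r = 2, s = -1 − 1·4 = -5, t = 4 − 1·(-15) = 19  (check: 391·(-5) + 103·19 = 2)
  q = 9: r = 1, s = 4 − 9·(-5) = 49, t = -15 − 9·19 = -186  (check: 391·49 + 103·(-186) = 1)
The row with r = 1 (the gcd) gives the Bezout coefficients s = 49, t = -186.
Result: 391 · (49) + 103 · (-186) = 1.

gcd(391, 103) = 1; s = 49, t = -186 (check: 391·49 + 103·(-186) = 1).


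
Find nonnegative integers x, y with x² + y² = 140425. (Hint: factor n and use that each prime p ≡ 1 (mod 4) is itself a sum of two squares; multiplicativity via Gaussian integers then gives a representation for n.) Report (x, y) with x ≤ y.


Step 1: Factor n = 140425 = 5^2 · 41 · 137.
Step 2: Check the mod-4 condition on each prime factor: 5 ≡ 1 (mod 4), exponent 2; 41 ≡ 1 (mod 4), exponent 1; 137 ≡ 1 (mod 4), exponent 1.
All primes ≡ 3 (mod 4) appear to even exponent (or don't appear), so by the two-squares theorem n IS expressible as a sum of two squares.
Step 3: Build a representation. Group n = k² · m with k = 5 and m = 41 · 137 = 5617 (a product of primes ≡ 1 (mod 4)); a representation of m scales to one of n via (k·x)² + (k·y)² = k²(x² + y²). Each prime p ≡ 1 (mod 4) is itself a sum of two squares; find a² by testing p − a² for a perfect square:
  41: 41 − 1² = 40, 41 − 2² = 37, 41 − 3² = 32, 41 − 4² = 25 = 5² ⇒ 41 = 4² + 5².
  137: 137 − 1² = 136, 137 − 2² = 133, 137 − 3² = 128, 137 − 4² = 121 = 11² ⇒ 137 = 4² + 11².
  Combine using the Brahmagupta–Fibonacci identity (a² + b²)(c² + d²) = (ac − bd)² + (ad + bc)² = (ac + bd)² + (ad − bc)²:
  41 · 137 = 5617: from (4² + 5²)(4² + 11²), take (4·4 − 5·11, 4·11 + 5·4) = (16 − 55, 44 + 20) = (-39, 64); dropping signs (only squares matter) gives (39, 64); check 39² + 64² = 1521 + 4096 = 5617 ✓.
  Scale by k = 5: (5·39, 5·64) = (195, 320).
Step 4: Order so x ≤ y and verify: 195² + 320² = 38025 + 102400 = 140425 = n. ✓

n = 140425 = 195² + 320² (one valid representation with x ≤ y).


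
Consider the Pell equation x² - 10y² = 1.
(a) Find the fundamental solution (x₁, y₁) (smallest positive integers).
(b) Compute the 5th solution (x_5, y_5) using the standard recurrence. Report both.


Step 1: Find the fundamental solution (x₁, y₁) of x² - 10y² = 1.
  Expand √10 as a continued fraction. a₀ = ⌊√10⌋ = 3; iterate m_{k+1} = d_k·a_k − m_k, d_{k+1} = (10 − m_{k+1}²)/d_k, a_{k+1} = ⌊(a₀ + m_{k+1})/d_{k+1}⌋ (starting m₀ = 0, d₀ = 1), with convergents p_k = a_k·p_{k-1} + p_{k-2}, q_k = a_k·q_{k-1} + q_{k-2} (p₋₁ = 1, q₋₁ = 0):
  k = 0: a₀ = 3; p₀/q₀ = 3/1; p₀² − 10·q₀² = 9 − 10 = -1.
  k = 1: m = 3, d = 1, a = ⌊(3 + 3)/1⌋ = 6; p/q = (6·3 + 1)/(6·1 + 0) = 19/6; p² − 10·q² = 361 − 360 = 1.
  The first convergent with p² − 10·q² = 1 gives the fundamental solution (x₁, y₁) = (19, 6).
Step 2: Apply the recurrence (x_{n+1}, y_{n+1}) = (x₁x_n + 10y₁y_n, x₁y_n + y₁x_n) repeatedly.
  From (x_1, y_1) = (19, 6): x_2 = 19·19 + 10·6·6 = 721; y_2 = 19·6 + 6·19 = 228.
  From (x_2, y_2) = (721, 228): x_3 = 19·721 + 10·6·228 = 27379; y_3 = 19·228 + 6·721 = 8658.
  From (x_3, y_3) = (27379, 8658): x_4 = 19·27379 + 10·6·8658 = 1039681; y_4 = 19·8658 + 6·27379 = 328776.
  From (x_4, y_4) = (1039681, 328776): x_5 = 19·1039681 + 10·6·328776 = 39480499; y_5 = 19·328776 + 6·1039681 = 12484830.
Step 3: Verify x_5² - 10·y_5² = 1558709801289001 - 1558709801289000 = 1 (should be 1). ✓

(x_1, y_1) = (19, 6); (x_5, y_5) = (39480499, 12484830).


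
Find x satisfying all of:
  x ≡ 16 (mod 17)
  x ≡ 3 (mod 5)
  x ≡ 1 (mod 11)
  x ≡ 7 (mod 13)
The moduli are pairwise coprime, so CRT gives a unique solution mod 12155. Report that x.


Product of moduli M = 17 · 5 · 11 · 13 = 12155.
Merge one congruence at a time:
  Start: x ≡ 16 (mod 17).
  Combine with x ≡ 3 (mod 5); new modulus lcm = 85.
    Write x = 16 + 17·t and substitute into x ≡ 3 (mod 5): 17·t ≡ 3 − 16 = -13 (mod 5).
    Reduce coefficients mod 5: 2·t ≡ 2 (mod 5).
    The inverse of 2 mod 5 is 3 (since 2·3 = 6 = 1·5 + 1), so t ≡ 3·2 = 6 ≡ 1 (mod 5).
    Then x = 16 + 17·1 = 33, valid modulo lcm(17, 5) = 85: x ≡ 33 (mod 85).
  Combine with x ≡ 1 (mod 11); new modulus lcm = 935.
    Write x = 33 + 85·t and substitute into x ≡ 1 (mod 11): 85·t ≡ 1 − 33 = -32 (mod 11).
    Reduce coefficients mod 11: 8·t ≡ 1 (mod 11).
    The inverse of 8 mod 11 is 7 (since 8·7 = 56 = 5·11 + 1), so t ≡ 7·1 = 7 ≡ 7 (mod 11).
    Then x = 33 + 85·7 = 628, valid modulo lcm(85, 11) = 935: x ≡ 628 (mod 935).
  Combine with x ≡ 7 (mod 13); new modulus lcm = 12155.
    Write x = 628 + 935·t and substitute into x ≡ 7 (mod 13): 935·t ≡ 7 − 628 = -621 (mod 13).
    Reduce coefficients mod 13: 12·t ≡ 3 (mod 13).
    The inverse of 12 mod 13 is 12 (since 12·12 = 144 = 11·13 + 1), so t ≡ 12·3 = 36 ≡ 10 (mod 13).
    Then x = 628 + 935·10 = 9978, valid modulo lcm(935, 13) = 12155: x ≡ 9978 (mod 12155).
Verify against each original: 9978 mod 17 = 16, 9978 mod 5 = 3, 9978 mod 11 = 1, 9978 mod 13 = 7.

x ≡ 9978 (mod 12155).


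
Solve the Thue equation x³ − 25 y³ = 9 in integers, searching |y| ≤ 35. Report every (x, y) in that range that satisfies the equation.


The equation is x³ - 25y³ = 9. For fixed y, x³ = 25·y³ + 9, so a solution requires the RHS to be a perfect cube.
Strategy: iterate y from -35 to 35, compute RHS = 25·y³ + 9, and check whether it is a (positive or negative) perfect cube.
Check small values of y:
  y = 0: RHS = 9 is not a perfect cube.
  y = 1: RHS = 34 is not a perfect cube.
  y = -1: RHS = -16 is not a perfect cube.
  y = 2: RHS = 209 is not a perfect cube.
  y = -2: RHS = -191 is not a perfect cube.
  y = 3: RHS = 684 is not a perfect cube.
  y = -3: RHS = -666 is not a perfect cube.
Continuing the search up to |y| = 35 finds no solutions either.
No (x, y) in the scanned range satisfies the equation.

No integer solutions with |y| ≤ 35.


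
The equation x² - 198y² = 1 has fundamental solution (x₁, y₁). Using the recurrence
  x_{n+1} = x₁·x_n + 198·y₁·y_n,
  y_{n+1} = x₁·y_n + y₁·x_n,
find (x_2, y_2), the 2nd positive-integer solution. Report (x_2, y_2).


Step 1: Find the fundamental solution (x₁, y₁) of x² - 198y² = 1.
  Expand √198 as a continued fraction. a₀ = ⌊√198⌋ = 14; iterate m_{k+1} = d_k·a_k − m_k, d_{k+1} = (198 − m_{k+1}²)/d_k, a_{k+1} = ⌊(a₀ + m_{k+1})/d_{k+1}⌋ (starting m₀ = 0, d₀ = 1), with convergents p_k = a_k·p_{k-1} + p_{k-2}, q_k = a_k·q_{k-1} + q_{k-2} (p₋₁ = 1, q₋₁ = 0):
  k = 0: a₀ = 14; p₀/q₀ = 14/1; p₀² − 198·q₀² = 196 − 198 = -2.
  k = 1: m = 14, d = 2, a = ⌊(14 + 14)/2⌋ = 14; p/q = (14·14 + 1)/(14·1 + 0) = 197/14; p² − 198·q² = 38809 − 38808 = 1.
  The first convergent with p² − 198·q² = 1 gives the fundamental solution (x₁, y₁) = (197, 14).
Step 2: Apply the recurrence (x_{n+1}, y_{n+1}) = (x₁x_n + 198y₁y_n, x₁y_n + y₁x_n) repeatedly.
  From (x_1, y_1) = (197, 14): x_2 = 197·197 + 198·14·14 = 77617; y_2 = 197·14 + 14·197 = 5516.
Step 3: Verify x_2² - 198·y_2² = 6024398689 - 6024398688 = 1 (should be 1). ✓

(x_1, y_1) = (197, 14); (x_2, y_2) = (77617, 5516).


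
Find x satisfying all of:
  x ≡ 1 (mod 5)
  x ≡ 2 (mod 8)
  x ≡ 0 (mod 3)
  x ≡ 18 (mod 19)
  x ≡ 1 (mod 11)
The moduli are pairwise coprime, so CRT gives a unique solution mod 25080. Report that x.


Product of moduli M = 5 · 8 · 3 · 19 · 11 = 25080.
Merge one congruence at a time:
  Start: x ≡ 1 (mod 5).
  Combine with x ≡ 2 (mod 8); new modulus lcm = 40.
    Write x = 1 + 5·t and substitute into x ≡ 2 (mod 8): 5·t ≡ 2 − 1 = 1 (mod 8).
    The inverse of 5 mod 8 is 5 (since 5·5 = 25 = 3·8 + 1), so t ≡ 5·1 = 5 ≡ 5 (mod 8).
    Then x = 1 + 5·5 = 26, valid modulo lcm(5, 8) = 40: x ≡ 26 (mod 40).
  Combine with x ≡ 0 (mod 3); new modulus lcm = 120.
    Write x = 26 + 40·t and substitute into x ≡ 0 (mod 3): 40·t ≡ 0 − 26 = -26 (mod 3).
    Reduce coefficients mod 3: 1·t ≡ 1 (mod 3).
    So t ≡ 1 (mod 3).
    Then x = 26 + 40·1 = 66, valid modulo lcm(40, 3) = 120: x ≡ 66 (mod 120).
  Combine with x ≡ 18 (mod 19); new modulus lcm = 2280.
    Write x = 66 + 120·t and substitute into x ≡ 18 (mod 19): 120·t ≡ 18 − 66 = -48 (mod 19).
    Reduce coefficients mod 19: 6·t ≡ 9 (mod 19).
    The inverse of 6 mod 19 is 16 (since 6·16 = 96 = 5·19 + 1), so t ≡ 16·9 = 144 ≡ 11 (mod 19).
    Then x = 66 + 120·11 = 1386, valid modulo lcm(120, 19) = 2280: x ≡ 1386 (mod 2280).
  Combine with x ≡ 1 (mod 11); new modulus lcm = 25080.
    Write x = 1386 + 2280·t and substitute into x ≡ 1 (mod 11): 2280·t ≡ 1 − 1386 = -1385 (mod 11).
    Reduce coefficients mod 11: 3·t ≡ 1 (mod 11).
    The inverse of 3 mod 11 is 4 (since 3·4 = 12 = 1·11 + 1), so t ≡ 4·1 = 4 ≡ 4 (mod 11).
    Then x = 1386 + 2280·4 = 10506, valid modulo lcm(2280, 11) = 25080: x ≡ 10506 (mod 25080).
Verify against each original: 10506 mod 5 = 1, 10506 mod 8 = 2, 10506 mod 3 = 0, 10506 mod 19 = 18, 10506 mod 11 = 1.

x ≡ 10506 (mod 25080).


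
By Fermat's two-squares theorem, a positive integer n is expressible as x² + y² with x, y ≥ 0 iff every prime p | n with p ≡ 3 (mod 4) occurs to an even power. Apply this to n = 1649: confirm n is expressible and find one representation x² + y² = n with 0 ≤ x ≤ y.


Step 1: Factor n = 1649 = 17 · 97.
Step 2: Check the mod-4 condition on each prime factor: 17 ≡ 1 (mod 4), exponent 1; 97 ≡ 1 (mod 4), exponent 1.
All primes ≡ 3 (mod 4) appear to even exponent (or don't appear), so by the two-squares theorem n IS expressible as a sum of two squares.
Step 3: Build a representation. Here n = 17 · 97 is a product of primes ≡ 1 (mod 4). Each prime p ≡ 1 (mod 4) is itself a sum of two squares; find a² by testing p − a² for a perfect square:
  17: 17 − 1² = 16 = 4² ⇒ 17 = 1² + 4².
  97: 97 − 1² = 96, 97 − 2² = 93, 97 − 3² = 88, 97 − 4² = 81 = 9² ⇒ 97 = 4² + 9².
  Combine using the Brahmagupta–Fibonacci identity (a² + b²)(c² + d²) = (ac − bd)² + (ad + bc)² = (ac + bd)² + (ad − bc)²:
  17 · 97 = 1649: from (1² + 4²)(4² + 9²), take (1·4 − 4·9, 1·9 + 4·4) = (4 − 36, 9 + 16) = (-32, 25); dropping signs (only squares matter) gives (32, 25); check 32² + 25² = 1024 + 625 = 1649 ✓.
Step 4: Order so x ≤ y and verify: 25² + 32² = 625 + 1024 = 1649 = n. ✓

n = 1649 = 25² + 32² (one valid representation with x ≤ y).


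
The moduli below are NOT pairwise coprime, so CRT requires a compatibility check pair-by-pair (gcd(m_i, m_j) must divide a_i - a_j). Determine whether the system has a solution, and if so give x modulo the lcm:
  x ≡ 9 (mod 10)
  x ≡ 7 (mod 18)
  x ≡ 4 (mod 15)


Moduli 10, 18, 15 are not pairwise coprime, so CRT works modulo lcm(m_i) when all pairwise compatibility conditions hold.
Pairwise compatibility: gcd(m_i, m_j) must divide a_i - a_j for every pair.
Merge one congruence at a time:
  Start: x ≡ 9 (mod 10).
  Combine with x ≡ 7 (mod 18): gcd(10, 18) = 2; 7 - 9 = -2, which IS divisible by 2, so compatible.
    Write x = 9 + 10·t and substitute into x ≡ 7 (mod 18): 10·t ≡ 7 − 9 = -2 (mod 18).
    Divide the congruence (and modulus) by g = 2: 5·t ≡ -1 (mod 9).
    Reduce coefficients mod 9: 5·t ≡ 8 (mod 9).
    The inverse of 5 mod 9 is 2 (since 5·2 = 10 = 1·9 + 1), so t ≡ 2·8 = 16 ≡ 7 (mod 9).
    Then x = 9 + 10·7 = 79, valid modulo lcm(10, 18) = 90: x ≡ 79 (mod 90).
  Combine with x ≡ 4 (mod 15): gcd(90, 15) = 15; 4 - 79 = -75, which IS divisible by 15, so compatible.
    Write x = 79 + 90·t and substitute into x ≡ 4 (mod 15): 90·t ≡ 4 − 79 = -75 (mod 15).
    Divide the congruence (and modulus) by g = 15: 6·t ≡ -5 (mod 1).
    Modulo 1 every t works; take t = 0.
    Then x = 79 + 90·0 = 79, valid modulo lcm(90, 15) = 90: x ≡ 79 (mod 90).
Verify: 79 mod 10 = 9, 79 mod 18 = 7, 79 mod 15 = 4.

x ≡ 79 (mod 90).


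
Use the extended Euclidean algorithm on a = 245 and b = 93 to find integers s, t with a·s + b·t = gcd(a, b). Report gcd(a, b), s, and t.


Euclidean algorithm on (245, 93) — divide until remainder is 0:
  245 = 2 · 93 + 59
  93 = 1 · 59 + 34
  59 = 1 · 34 + 25
  34 = 1 · 25 + 9
  25 = 2 · 9 + 7
  9 = 1 · 7 + 2
  7 = 3 · 2 + 1
  2 = 2 · 1 + 0
gcd(245, 93) = 1.
Track Bezout coefficients alongside the remainders: start with r₀ = 245 = a·1 + b·0 (s = 1, t = 0) and r₁ = 93 = a·0 + b·1 (s = 0, t = 1); each new remainder r_{k+1} = r_{k-1} − q_k·r_k inherits s_{k+1} = s_{k-1} − q_k·s_k, t_{k+1} = t_{k-1} − q_k·t_k, so r_k = a·s_k + b·t_k at every step:
  q = 2: r = 59, s = 1 − 2·0 = 1, t = 0 − 2·1 = -2  (check: 245·1 + 93·(-2) = 59)
  q = 1: r = 34, s = 0 − 1·1 = -1, t = 1 − 1·(-2) = 3  (check: 245·(-1) + 93·3 = 34)
  q = 1: r = 25, s = 1 − 1·(-1) = 2, t = -2 − 1·3 = -5  (check: 245·2 + 93·(-5) = 25)
  q = 1: r = 9, s = -1 − 1·2 = -3, t = 3 − 1·(-5) = 8  (check: 245·(-3) + 93·8 = 9)
  q = 2: r = 7, s = 2 − 2·(-3) = 8, t = -5 − 2·8 = -21  (check: 245·8 + 93·(-21) = 7)
  q = 1: r = 2, s = -3 − 1·8 = -11, t = 8 − 1·(-21) = 29  (check: 245·(-11) + 93·29 = 2)
  q = 3: r = 1, s = 8 − 3·(-11) = 41, t = -21 − 3·29 = -108  (check: 245·41 + 93·(-108) = 1)
The row with r = 1 (the gcd) gives the Bezout coefficients s = 41, t = -108.
Result: 245 · (41) + 93 · (-108) = 1.

gcd(245, 93) = 1; s = 41, t = -108 (check: 245·41 + 93·(-108) = 1).


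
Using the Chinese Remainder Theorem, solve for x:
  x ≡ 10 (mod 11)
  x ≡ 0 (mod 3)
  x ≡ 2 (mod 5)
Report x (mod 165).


Moduli 11, 3, 5 are pairwise coprime; by CRT there is a unique solution modulo M = 11 · 3 · 5 = 165.
Solve pairwise, accumulating the modulus:
  Start with x ≡ 10 (mod 11).
  Combine with x ≡ 0 (mod 3): since gcd(11, 3) = 1, we get a unique residue mod 33.
    Write x = 10 + 11·t and substitute into x ≡ 0 (mod 3): 11·t ≡ 0 − 10 = -10 (mod 3).
    Reduce coefficients mod 3: 2·t ≡ 2 (mod 3).
    The inverse of 2 mod 3 is 2 (since 2·2 = 4 = 1·3 + 1), so t ≡ 2·2 = 4 ≡ 1 (mod 3).
    Then x = 10 + 11·1 = 21, valid modulo lcm(11, 3) = 33: x ≡ 21 (mod 33).
  Combine with x ≡ 2 (mod 5): since gcd(33, 5) = 1, we get a unique residue mod 165.
    Write x = 21 + 33·t and substitute into x ≡ 2 (mod 5): 33·t ≡ 2 − 21 = -19 (mod 5).
    Reduce coefficients mod 5: 3·t ≡ 1 (mod 5).
    The inverse of 3 mod 5 is 2 (since 3·2 = 6 = 1·5 + 1), so t ≡ 2·1 = 2 ≡ 2 (mod 5).
    Then x = 21 + 33·2 = 87, valid modulo lcm(33, 5) = 165: x ≡ 87 (mod 165).
Verify: 87 mod 11 = 10 ✓, 87 mod 3 = 0 ✓, 87 mod 5 = 2 ✓.

x ≡ 87 (mod 165).


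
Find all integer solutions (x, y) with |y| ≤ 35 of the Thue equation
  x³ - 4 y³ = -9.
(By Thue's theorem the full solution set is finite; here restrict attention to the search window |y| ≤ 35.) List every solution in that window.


The equation is x³ - 4y³ = -9. For fixed y, x³ = 4·y³ − 9, so a solution requires the RHS to be a perfect cube.
Strategy: iterate y from -35 to 35, compute RHS = 4·y³ − 9, and check whether it is a (positive or negative) perfect cube.
Check small values of y:
  y = 0: RHS = -9 is not a perfect cube.
  y = 1: RHS = -5 is not a perfect cube.
  y = -1: RHS = -13 is not a perfect cube.
  y = 2: RHS = 23 is not a perfect cube.
  y = -2: RHS = -41 is not a perfect cube.
  y = 3: RHS = 99 is not a perfect cube.
  y = -3: RHS = -117 is not a perfect cube.
Continuing the search up to |y| = 35 finds no solutions either.
No (x, y) in the scanned range satisfies the equation.

No integer solutions with |y| ≤ 35.


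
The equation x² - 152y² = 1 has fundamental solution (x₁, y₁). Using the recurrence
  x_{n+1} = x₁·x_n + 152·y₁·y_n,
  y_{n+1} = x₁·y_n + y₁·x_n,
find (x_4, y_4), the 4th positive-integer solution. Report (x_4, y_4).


Step 1: Find the fundamental solution (x₁, y₁) of x² - 152y² = 1.
  Expand √152 as a continued fraction. a₀ = ⌊√152⌋ = 12; iterate m_{k+1} = d_k·a_k − m_k, d_{k+1} = (152 − m_{k+1}²)/d_k, a_{k+1} = ⌊(a₀ + m_{k+1})/d_{k+1}⌋ (starting m₀ = 0, d₀ = 1), with convergents p_k = a_k·p_{k-1} + p_{k-2}, q_k = a_k·q_{k-1} + q_{k-2} (p₋₁ = 1, q₋₁ = 0):
  k = 0: a₀ = 12; p₀/q₀ = 12/1; p₀² − 152·q₀² = 144 − 152 = -8.
  k = 1: m = 12, d = 8, a = ⌊(12 + 12)/8⌋ = 3; p/q = (3·12 + 1)/(3·1 + 0) = 37/3; p² − 152·q² = 1369 − 1368 = 1.
  The first convergent with p² − 152·q² = 1 gives the fundamental solution (x₁, y₁) = (37, 3).
Step 2: Apply the recurrence (x_{n+1}, y_{n+1}) = (x₁x_n + 152y₁y_n, x₁y_n + y₁x_n) repeatedly.
  From (x_1, y_1) = (37, 3): x_2 = 37·37 + 152·3·3 = 2737; y_2 = 37·3 + 3·37 = 222.
  From (x_2, y_2) = (2737, 222): x_3 = 37·2737 + 152·3·222 = 202501; y_3 = 37·222 + 3·2737 = 16425.
  From (x_3, y_3) = (202501, 16425): x_4 = 37·202501 + 152·3·16425 = 14982337; y_4 = 37·16425 + 3·202501 = 1215228.
Step 3: Verify x_4² - 152·y_4² = 224470421981569 - 224470421981568 = 1 (should be 1). ✓

(x_1, y_1) = (37, 3); (x_4, y_4) = (14982337, 1215228).


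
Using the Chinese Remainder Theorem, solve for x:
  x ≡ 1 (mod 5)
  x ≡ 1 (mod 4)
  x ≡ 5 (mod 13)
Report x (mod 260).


Moduli 5, 4, 13 are pairwise coprime; by CRT there is a unique solution modulo M = 5 · 4 · 13 = 260.
Solve pairwise, accumulating the modulus:
  Start with x ≡ 1 (mod 5).
  Combine with x ≡ 1 (mod 4): since gcd(5, 4) = 1, we get a unique residue mod 20.
    Write x = 1 + 5·t and substitute into x ≡ 1 (mod 4): 5·t ≡ 1 − 1 = 0 (mod 4).
    Reduce coefficients mod 4: 1·t ≡ 0 (mod 4).
    So t ≡ 0 (mod 4).
    Then x = 1 + 5·0 = 1, valid modulo lcm(5, 4) = 20: x ≡ 1 (mod 20).
  Combine with x ≡ 5 (mod 13): since gcd(20, 13) = 1, we get a unique residue mod 260.
    Write x = 1 + 20·t and substitute into x ≡ 5 (mod 13): 20·t ≡ 5 − 1 = 4 (mod 13).
    Reduce coefficients mod 13: 7·t ≡ 4 (mod 13).
    The inverse of 7 mod 13 is 2 (since 7·2 = 14 = 1·13 + 1), so t ≡ 2·4 = 8 ≡ 8 (mod 13).
    Then x = 1 + 20·8 = 161, valid modulo lcm(20, 13) = 260: x ≡ 161 (mod 260).
Verify: 161 mod 5 = 1 ✓, 161 mod 4 = 1 ✓, 161 mod 13 = 5 ✓.

x ≡ 161 (mod 260).


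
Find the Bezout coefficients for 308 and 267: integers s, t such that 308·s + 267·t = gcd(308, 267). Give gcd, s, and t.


Euclidean algorithm on (308, 267) — divide until remainder is 0:
  308 = 1 · 267 + 41
  267 = 6 · 41 + 21
  41 = 1 · 21 + 20
  21 = 1 · 20 + 1
  20 = 20 · 1 + 0
gcd(308, 267) = 1.
Track Bezout coefficients alongside the remainders: start with r₀ = 308 = a·1 + b·0 (s = 1, t = 0) and r₁ = 267 = a·0 + b·1 (s = 0, t = 1); each new remainder r_{k+1} = r_{k-1} − q_k·r_k inherits s_{k+1} = s_{k-1} − q_k·s_k, t_{k+1} = t_{k-1} − q_k·t_k, so r_k = a·s_k + b·t_k at every step:
  q = 1: r = 41, s = 1 − 1·0 = 1, t = 0 − 1·1 = -1  (check: 308·1 + 267·(-1) = 41)
  q = 6: r = 21, s = 0 − 6·1 = -6, t = 1 − 6·(-1) = 7  (check: 308·(-6) + 267·7 = 21)
  q = 1: r = 20, s = 1 − 1·(-6) = 7, t = -1 − 1·7 = -8  (check: 308·7 + 267·(-8) = 20)
  q = 1: r = 1, s = -6 − 1·7 = -13, t = 7 − 1·(-8) = 15  (check: 308·(-13) + 267·15 = 1)
The row with r = 1 (the gcd) gives the Bezout coefficients s = -13, t = 15.
Result: 308 · (-13) + 267 · (15) = 1.

gcd(308, 267) = 1; s = -13, t = 15 (check: 308·(-13) + 267·15 = 1).


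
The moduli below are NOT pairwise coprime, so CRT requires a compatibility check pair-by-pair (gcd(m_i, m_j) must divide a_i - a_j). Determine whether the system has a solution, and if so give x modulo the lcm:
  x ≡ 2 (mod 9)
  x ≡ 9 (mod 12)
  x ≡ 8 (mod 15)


Moduli 9, 12, 15 are not pairwise coprime, so CRT works modulo lcm(m_i) when all pairwise compatibility conditions hold.
Pairwise compatibility: gcd(m_i, m_j) must divide a_i - a_j for every pair.
Merge one congruence at a time:
  Start: x ≡ 2 (mod 9).
  Combine with x ≡ 9 (mod 12): gcd(9, 12) = 3, and 9 - 2 = 7 is NOT divisible by 3.
    ⇒ system is inconsistent (no integer solution).

No solution (the system is inconsistent).


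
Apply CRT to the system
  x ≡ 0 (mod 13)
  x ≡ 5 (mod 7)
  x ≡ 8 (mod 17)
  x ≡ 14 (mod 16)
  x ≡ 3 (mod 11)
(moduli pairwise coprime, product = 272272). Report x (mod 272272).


Product of moduli M = 13 · 7 · 17 · 16 · 11 = 272272.
Merge one congruence at a time:
  Start: x ≡ 0 (mod 13).
  Combine with x ≡ 5 (mod 7); new modulus lcm = 91.
    Write x = 0 + 13·t and substitute into x ≡ 5 (mod 7): 13·t ≡ 5 − 0 = 5 (mod 7).
    Reduce coefficients mod 7: 6·t ≡ 5 (mod 7).
    The inverse of 6 mod 7 is 6 (since 6·6 = 36 = 5·7 + 1), so t ≡ 6·5 = 30 ≡ 2 (mod 7).
    Then x = 0 + 13·2 = 26, valid modulo lcm(13, 7) = 91: x ≡ 26 (mod 91).
  Combine with x ≡ 8 (mod 17); new modulus lcm = 1547.
    Write x = 26 + 91·t and substitute into x ≡ 8 (mod 17): 91·t ≡ 8 − 26 = -18 (mod 17).
    Reduce coefficients mod 17: 6·t ≡ 16 (mod 17).
    The inverse of 6 mod 17 is 3 (since 6·3 = 18 = 1·17 + 1), so t ≡ 3·16 = 48 ≡ 14 (mod 17).
    Then x = 26 + 91·14 = 1300, valid modulo lcm(91, 17) = 1547: x ≡ 1300 (mod 1547).
  Combine with x ≡ 14 (mod 16); new modulus lcm = 24752.
    Write x = 1300 + 1547·t and substitute into x ≡ 14 (mod 16): 1547·t ≡ 14 − 1300 = -1286 (mod 16).
    Reduce coefficients mod 16: 11·t ≡ 10 (mod 16).
    The inverse of 11 mod 16 is 3 (since 11·3 = 33 = 2·16 + 1), so t ≡ 3·10 = 30 ≡ 14 (mod 16).
    Then x = 1300 + 1547·14 = 22958, valid modulo lcm(1547, 16) = 24752: x ≡ 22958 (mod 24752).
  Combine with x ≡ 3 (mod 11); new modulus lcm = 272272.
    Write x = 22958 + 24752·t and substitute into x ≡ 3 (mod 11): 24752·t ≡ 3 − 22958 = -22955 (mod 11).
    Reduce coefficients mod 11: 2·t ≡ 2 (mod 11).
    The inverse of 2 mod 11 is 6 (since 2·6 = 12 = 1·11 + 1), so t ≡ 6·2 = 12 ≡ 1 (mod 11).
    Then x = 22958 + 24752·1 = 47710, valid modulo lcm(24752, 11) = 272272: x ≡ 47710 (mod 272272).
Verify against each original: 47710 mod 13 = 0, 47710 mod 7 = 5, 47710 mod 17 = 8, 47710 mod 16 = 14, 47710 mod 11 = 3.

x ≡ 47710 (mod 272272).


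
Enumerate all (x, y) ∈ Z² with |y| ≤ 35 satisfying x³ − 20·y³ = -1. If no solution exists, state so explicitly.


The equation is x³ - 20y³ = -1. For fixed y, x³ = 20·y³ − 1, so a solution requires the RHS to be a perfect cube.
Strategy: iterate y from -35 to 35, compute RHS = 20·y³ − 1, and check whether it is a (positive or negative) perfect cube.
Check small values of y:
  y = 0: RHS = -1 = (-1)³ ⇒ x = -1 works.
  y = 1: RHS = 19 is not a perfect cube.
  y = -1: RHS = -21 is not a perfect cube.
  y = 2: RHS = 159 is not a perfect cube.
  y = -2: RHS = -161 is not a perfect cube.
  y = 3: RHS = 539 is not a perfect cube.
  y = -3: RHS = -541 is not a perfect cube.
Continuing, at y = 7: RHS = 6859 = (19)³ ⇒ x = 19 works.
Searching the remaining y in |y| ≤ 35 finds no further solutions.
Collected solutions: (-1, 0), (19, 7).

Solutions (with |y| ≤ 35): (-1, 0), (19, 7).
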